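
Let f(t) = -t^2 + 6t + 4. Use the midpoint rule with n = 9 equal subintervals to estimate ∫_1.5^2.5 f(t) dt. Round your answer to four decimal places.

Δt = (2.5 − 1.5)/9 = 1/9.
Midpoints: 14/9, 5/3, 16/9, 17/9, 2, 19/9, 20/9, 7/3, 22/9.
f(14/9) = 884/81, f(5/3) = 101/9, f(16/9) = 932/81, f(17/9) = 953/81, f(2) = 12, f(19/9) = 989/81, f(20/9) = 1004/81, f(7/3) = 113/9, f(22/9) = 1028/81.
Sum = Δt · [f(14/9) + f(5/3) + f(16/9) + ...].
Sum ≈ 11.9177.

11.9177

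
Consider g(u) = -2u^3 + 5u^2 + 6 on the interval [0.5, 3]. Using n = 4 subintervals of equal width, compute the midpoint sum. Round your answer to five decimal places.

Δu = (3 − 0.5)/4 = 0.625.
Midpoints: 0.8125, 1.4375, 2.0625, 2.6875.
g(0.8125) = 16851/2048, g(1.4375) = 21281/2048, g(2.0625) = 19911/2048, g(2.6875) = 6741/2048.
Sum = Δu · [g(0.8125) + g(1.4375) + g(2.0625) + g(2.6875)].
Sum ≈ 19.77051.

19.77051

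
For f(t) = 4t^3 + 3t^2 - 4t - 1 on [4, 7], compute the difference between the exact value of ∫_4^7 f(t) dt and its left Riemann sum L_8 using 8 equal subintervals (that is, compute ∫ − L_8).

Exact integral: ∫_4^7 f(t) dt = 2355.
L_8 = 2134.2890625.
Error = 2355 − 2134.2890625 = 220.7109375.

220.7109375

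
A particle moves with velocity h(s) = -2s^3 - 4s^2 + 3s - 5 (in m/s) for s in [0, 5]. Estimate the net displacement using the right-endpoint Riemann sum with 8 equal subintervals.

-577.5390625

Δs = (5 − 0)/8 = 0.625.
Right endpoints: 0.625, 1.25, 1.875, 2.5, 3.125, 3.75, 4.375, 5.
h(0.625) = -5.17578125, h(1.25) = -11.40625, h(1.875) = -26.62109375, h(2.5) = -53.75, h(3.125) = -95.72265625, h(3.75) = -155.46875, h(4.375) = -235.91796875, h(5) = -340.
Sum = Δs · [h(0.625) + h(1.25) + h(1.875) + ...].
Sum = -577.5390625.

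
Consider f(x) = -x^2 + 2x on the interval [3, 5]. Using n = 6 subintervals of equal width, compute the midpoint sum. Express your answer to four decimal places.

-16.6481

Δx = (5 − 3)/6 = 1/3.
Midpoints: 19/6, 3.5, 23/6, 25/6, 4.5, 29/6.
f(19/6) = -133/36, f(3.5) = -5.25, f(23/6) = -253/36, f(25/6) = -325/36, f(4.5) = -11.25, f(29/6) = -493/36.
Sum = Δx · [f(19/6) + f(3.5) + f(23/6) + ...].
Sum ≈ -16.6481.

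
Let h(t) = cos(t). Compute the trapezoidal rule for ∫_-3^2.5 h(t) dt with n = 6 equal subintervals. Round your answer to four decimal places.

Δt = (2.5 − (-3))/6 = 11/12.
h(-3) ≈ -0.9900, h(-25/12) ≈ -0.4904, h(-7/6) ≈ 0.3932, h(-0.25) ≈ 0.9689, h(2/3) ≈ 0.7859, h(19/12) ≈ -0.0125, h(2.5) ≈ -0.8011.
T_6 = (Δt/2)·[h(t_0) + 2h(t_1) + ... + 2h(t_{5}) + h(t_6)].
Sum ≈ 0.6871.

0.6871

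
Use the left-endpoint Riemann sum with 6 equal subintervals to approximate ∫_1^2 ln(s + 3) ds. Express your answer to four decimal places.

Δs = (2 − 1)/6 = 1/6.
Left endpoints: 1, 7/6, 4/3, 1.5, 5/3, 11/6.
f(1) ≈ 1.3863, f(7/6) ≈ 1.4271, f(4/3) ≈ 1.4663, f(1.5) ≈ 1.5041, f(5/3) ≈ 1.5404, f(11/6) ≈ 1.5755.
Sum = Δs · [f(1) + f(7/6) + f(4/3) + ...].
Sum ≈ 1.4833.

1.4833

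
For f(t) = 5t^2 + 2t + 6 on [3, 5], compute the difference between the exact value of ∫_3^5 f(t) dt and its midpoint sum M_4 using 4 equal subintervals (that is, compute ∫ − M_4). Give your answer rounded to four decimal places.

0.2083

Exact integral: ∫_3^5 f(t) dt ≈ 191.333333.
M_4 = 191.125.
Error ≈ 191.333333 − 191.125 ≈ 0.2083.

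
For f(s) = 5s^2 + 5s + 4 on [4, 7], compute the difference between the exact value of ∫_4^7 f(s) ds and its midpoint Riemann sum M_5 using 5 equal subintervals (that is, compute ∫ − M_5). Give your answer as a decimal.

Exact integral: ∫_4^7 f(s) ds = 559.5.
M_5 = 559.05.
Error = 559.5 − 559.05 = 0.45.

0.45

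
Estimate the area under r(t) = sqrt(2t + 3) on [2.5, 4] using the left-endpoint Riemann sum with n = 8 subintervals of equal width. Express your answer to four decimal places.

Δt = (4 − 2.5)/8 = 0.1875.
Left endpoints: 2.5, 2.6875, 2.875, 3.0625, 3.25, 3.4375, 3.625, 3.8125.
r(2.5) ≈ 2.8284, r(2.6875) ≈ 2.8940, r(2.875) ≈ 2.9580, r(3.0625) ≈ 3.0208, r(3.25) ≈ 3.0822, r(3.4375) ≈ 3.1425, r(3.625) ≈ 3.2016, r(3.8125) ≈ 3.2596.
Sum = Δt · [r(2.5) + r(2.6875) + r(2.875) + ...].
Sum ≈ 4.5726.

4.5726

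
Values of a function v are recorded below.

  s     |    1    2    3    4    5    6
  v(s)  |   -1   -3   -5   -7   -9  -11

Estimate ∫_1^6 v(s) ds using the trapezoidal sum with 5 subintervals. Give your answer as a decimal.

Δs = 1.
T_5 = (1/2)·[(-1) + 2·(-3) + 2·(-5) + 2·(-7) + 2·(-9) + (-11)] = -30.

-30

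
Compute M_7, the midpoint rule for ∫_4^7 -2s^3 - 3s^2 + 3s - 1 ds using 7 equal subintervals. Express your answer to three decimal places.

Δs = (7 − 4)/7 = 3/7.
Midpoints: 59/14, 65/14, 71/14, 5.5, 83/14, 89/14, 95/14.
f(59/14) = -131253/686, f(65/14) = -86403/343, f(71/14) = -222135/686, f(5.5) = -408, f(83/14) = -346713/686, f(89/14) = -211629/343, f(95/14) = -510171/686.
Sum = Δs · [f(59/14) + f(65/14) + f(71/14) + ...].
Sum ≈ -1303.347.

-1303.347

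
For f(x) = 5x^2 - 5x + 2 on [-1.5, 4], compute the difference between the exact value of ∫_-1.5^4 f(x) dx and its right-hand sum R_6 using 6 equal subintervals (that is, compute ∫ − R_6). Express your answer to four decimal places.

-22.7575

Exact integral: ∫_-1.5^4 f(x) dx ≈ 88.916667.
R_6 ≈ 111.674190.
Error ≈ 88.916667 − 111.674190 ≈ -22.7575.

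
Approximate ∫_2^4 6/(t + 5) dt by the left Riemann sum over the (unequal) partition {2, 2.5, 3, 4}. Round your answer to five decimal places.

Subinterval widths: 0.5, 0.5, 1.
Left endpoints: 2, 2.5, 3.
f(2) = 6/7, f(2.5) = 0.8, f(3) = 0.75.
Sum = Σ Δt_i · f(t_i).
Sum ≈ 1.57857.

1.57857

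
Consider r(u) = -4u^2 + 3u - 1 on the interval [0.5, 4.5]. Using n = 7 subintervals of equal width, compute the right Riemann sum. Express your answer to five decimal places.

Δu = (4.5 − 0.5)/7 = 4/7.
Right endpoints: 15/14, 23/14, 31/14, 39/14, 47/14, 55/14, 4.5.
r(15/14) = -233/98, r(23/14) = -673/98, r(31/14) = -1369/98, r(39/14) = -2321/98, r(47/14) = -3529/98, r(55/14) = -4993/98, r(4.5) = -68.5.
Sum = Δu · [r(15/14) + r(23/14) + r(31/14) + ...].
Sum ≈ -115.63265.

-115.63265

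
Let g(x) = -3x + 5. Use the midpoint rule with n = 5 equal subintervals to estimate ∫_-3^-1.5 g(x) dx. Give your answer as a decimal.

17.625

Δx = (-1.5 − (-3))/5 = 0.3.
Midpoints: -2.85, -2.55, -2.25, -1.95, -1.65.
g(-2.85) = 13.55, g(-2.55) = 12.65, g(-2.25) = 11.75, g(-1.95) = 10.85, g(-1.65) = 9.95.
Sum = Δx · [g(-2.85) + g(-2.55) + g(-2.25) + g(-1.95) + g(-1.65)].
Sum = 17.625.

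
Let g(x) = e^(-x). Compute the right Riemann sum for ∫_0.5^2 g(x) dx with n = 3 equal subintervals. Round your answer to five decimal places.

0.36317

Δx = (2 − 0.5)/3 = 0.5.
Right endpoints: 1, 1.5, 2.
g(1) ≈ 0.36788, g(1.5) ≈ 0.22313, g(2) ≈ 0.13534.
Sum = Δx · [g(1) + g(1.5) + g(2)].
Sum ≈ 0.36317.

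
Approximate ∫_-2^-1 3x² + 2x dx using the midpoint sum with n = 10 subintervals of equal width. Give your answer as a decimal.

Δx = (-1 − (-2))/10 = 0.1.
Midpoints: -1.95, -1.85, -1.75, -1.65, -1.55, -1.45, -1.35, -1.25, -1.15, -1.05.
f(-1.95) = 7.5075, f(-1.85) = 6.5675, f(-1.75) = 5.6875, f(-1.65) = 4.8675, f(-1.55) = 4.1075, f(-1.45) = 3.4075, f(-1.35) = 2.7675, f(-1.25) = 2.1875, f(-1.15) = 1.6675, f(-1.05) = 1.2075.
Sum = Δx · [f(-1.95) + f(-1.85) + f(-1.75) + ...].
Sum = 3.9975.

3.9975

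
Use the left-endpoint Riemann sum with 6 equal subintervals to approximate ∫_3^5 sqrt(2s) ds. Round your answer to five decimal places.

5.52230

Δs = (5 − 3)/6 = 1/3.
Left endpoints: 3, 10/3, 11/3, 4, 13/3, 14/3.
f(3) ≈ 2.44949, f(10/3) ≈ 2.58199, f(11/3) ≈ 2.70801, f(4) ≈ 2.82843, f(13/3) ≈ 2.94392, f(14/3) ≈ 3.05505.
Sum = Δs · [f(3) + f(10/3) + f(11/3) + ...].
Sum ≈ 5.52230.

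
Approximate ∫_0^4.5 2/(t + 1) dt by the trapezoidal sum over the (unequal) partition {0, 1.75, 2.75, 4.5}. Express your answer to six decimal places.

3.801515

Subinterval widths: 1.75, 1, 1.75.
f(0) = 2, f(1.75) = 8/11, f(2.75) = 8/15, f(4.5) = 4/11.
On each subinterval the trapezoid contributes (Δt_i/2)·[f(t_{i-1}) + f(t_i)].
Sum ≈ 3.801515.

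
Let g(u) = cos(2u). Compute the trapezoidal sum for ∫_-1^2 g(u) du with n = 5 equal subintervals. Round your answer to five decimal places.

Δu = (2 − (-1))/5 = 0.6.
g(-1) ≈ -0.41615, g(-0.4) ≈ 0.69671, g(0.2) ≈ 0.92106, g(0.8) ≈ -0.02920, g(1.4) ≈ -0.94222, g(2) ≈ -0.65364.
T_5 = (Δu/2)·[g(u_0) + 2g(u_1) + ... + 2g(u_{4}) + g(u_5)].
Sum ≈ 0.06687.

0.06687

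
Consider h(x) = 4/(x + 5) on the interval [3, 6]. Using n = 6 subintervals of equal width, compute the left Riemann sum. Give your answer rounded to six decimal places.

1.308519

Δx = (6 − 3)/6 = 0.5.
Left endpoints: 3, 3.5, 4, 4.5, 5, 5.5.
h(3) = 0.5, h(3.5) = 8/17, h(4) = 4/9, h(4.5) = 8/19, h(5) = 0.4, h(5.5) = 8/21.
Sum = Δx · [h(3) + h(3.5) + h(4) + ...].
Sum ≈ 1.308519.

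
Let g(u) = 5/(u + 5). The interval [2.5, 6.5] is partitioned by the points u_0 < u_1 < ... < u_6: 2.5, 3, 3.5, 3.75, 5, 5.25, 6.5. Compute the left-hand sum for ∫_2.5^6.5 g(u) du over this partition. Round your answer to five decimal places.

2.24193

Subinterval widths: 0.5, 0.5, 0.25, 1.25, 0.25, 1.25.
Left endpoints: 2.5, 3, 3.5, 3.75, 5, 5.25.
g(2.5) = 2/3, g(3) = 0.625, g(3.5) = 10/17, g(3.75) = 4/7, g(5) = 0.5, g(5.25) = 20/41.
Sum = Σ Δu_i · g(u_i).
Sum ≈ 2.24193.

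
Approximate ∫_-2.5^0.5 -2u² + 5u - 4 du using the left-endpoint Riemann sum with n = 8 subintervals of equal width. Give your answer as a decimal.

Δu = (0.5 − (-2.5))/8 = 0.375.
Left endpoints: -2.5, -2.125, -1.75, -1.375, -1, -0.625, -0.25, 0.125.
f(-2.5) = -29, f(-2.125) = -23.65625, f(-1.75) = -18.875, f(-1.375) = -14.65625, f(-1) = -11, f(-0.625) = -7.90625, f(-0.25) = -5.375, f(0.125) = -3.40625.
Sum = Δu · [f(-2.5) + f(-2.125) + f(-1.75) + ...].
Sum = -42.703125.

-42.703125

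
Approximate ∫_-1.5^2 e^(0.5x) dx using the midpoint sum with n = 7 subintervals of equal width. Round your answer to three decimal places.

Δx = (2 − (-1.5))/7 = 0.5.
Midpoints: -1.25, -0.75, -0.25, 0.25, 0.75, 1.25, 1.75.
f(-1.25) ≈ 0.535, f(-0.75) ≈ 0.687, f(-0.25) ≈ 0.882, f(0.25) ≈ 1.133, f(0.75) ≈ 1.455, f(1.25) ≈ 1.868, f(1.75) ≈ 2.399.
Sum = Δx · [f(-1.25) + f(-0.75) + f(-0.25) + ...].
Sum ≈ 4.480.

4.480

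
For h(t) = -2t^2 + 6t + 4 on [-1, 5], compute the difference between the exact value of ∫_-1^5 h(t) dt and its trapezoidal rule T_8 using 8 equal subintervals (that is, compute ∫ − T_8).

1.125

Exact integral: ∫_-1^5 h(t) dt = 12.
T_8 = 10.875.
Error = 12 − 10.875 = 1.125.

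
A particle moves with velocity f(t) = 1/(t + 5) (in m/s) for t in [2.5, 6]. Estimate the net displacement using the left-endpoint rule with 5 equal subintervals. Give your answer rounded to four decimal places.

0.3982

Δt = (6 − 2.5)/5 = 0.7.
Left endpoints: 2.5, 3.2, 3.9, 4.6, 5.3.
f(2.5) = 2/15, f(3.2) = 5/41, f(3.9) = 10/89, f(4.6) = 5/48, f(5.3) = 10/103.
Sum = Δt · [f(2.5) + f(3.2) + f(3.9) + f(4.6) + f(5.3)].
Sum ≈ 0.3982.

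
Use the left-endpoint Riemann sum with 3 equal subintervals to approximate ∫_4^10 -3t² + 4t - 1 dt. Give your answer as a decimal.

-558

Δt = (10 − 4)/3 = 2.
Left endpoints: 4, 6, 8.
f(4) = -33, f(6) = -85, f(8) = -161.
Sum = Δt · [f(4) + f(6) + f(8)].
Sum = -558.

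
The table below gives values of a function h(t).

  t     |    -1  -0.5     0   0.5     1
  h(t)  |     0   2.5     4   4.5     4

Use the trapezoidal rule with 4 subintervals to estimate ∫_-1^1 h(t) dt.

Δt = 0.5.
T_4 = (0.5/2)·[0 + 2·2.5 + 2·4 + 2·4.5 + 4] = 6.5.

6.5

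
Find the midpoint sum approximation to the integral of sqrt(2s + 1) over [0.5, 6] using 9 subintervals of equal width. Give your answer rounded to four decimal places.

14.6879

Δs = (6 − 0.5)/9 = 11/18.
Midpoints: 29/36, 17/12, 73/36, 95/36, 3.25, 139/36, 161/36, 61/12, 205/36.
f(29/36) ≈ 1.6159, f(17/12) ≈ 1.9579, f(73/36) ≈ 2.2485, f(95/36) ≈ 2.5055, f(3.25) ≈ 2.7386, f(139/36) ≈ 2.9533, f(161/36) ≈ 3.1535, f(61/12) ≈ 3.3417, f(205/36) ≈ 3.5198.
Sum = Δs · [f(29/36) + f(17/12) + f(73/36) + ...].
Sum ≈ 14.6879.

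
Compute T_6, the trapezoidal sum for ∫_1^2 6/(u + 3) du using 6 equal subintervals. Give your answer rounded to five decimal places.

1.33917

Δu = (2 − 1)/6 = 1/6.
f(1) = 1.5, f(7/6) = 1.44, f(4/3) = 18/13, f(1.5) = 4/3, f(5/3) = 9/7, f(11/6) = 36/29, f(2) = 1.2.
T_6 = (Δu/2)·[f(u_0) + 2f(u_1) + ... + 2f(u_{5}) + f(u_6)].
Sum ≈ 1.33917.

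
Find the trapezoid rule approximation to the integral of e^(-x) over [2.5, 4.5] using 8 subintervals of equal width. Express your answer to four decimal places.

Δx = (4.5 − 2.5)/8 = 0.25.
f(2.5) ≈ 0.0821, f(2.75) ≈ 0.0639, f(3) ≈ 0.0498, f(3.25) ≈ 0.0388, f(3.5) ≈ 0.0302, f(3.75) ≈ 0.0235, f(4) ≈ 0.0183, f(4.25) ≈ 0.0143, f(4.5) ≈ 0.0111.
T_8 = (Δx/2)·[f(x_0) + 2f(x_1) + ... + 2f(x_{7}) + f(x_8)].
Sum ≈ 0.0713.

0.0713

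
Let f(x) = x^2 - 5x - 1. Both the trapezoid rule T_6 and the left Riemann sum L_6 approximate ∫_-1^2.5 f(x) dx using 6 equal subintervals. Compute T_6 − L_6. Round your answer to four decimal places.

-3.5729

T_6 ≈ -10.884838.
L_6 ≈ -7.311921.
T_6 − L_6 ≈ -3.5729.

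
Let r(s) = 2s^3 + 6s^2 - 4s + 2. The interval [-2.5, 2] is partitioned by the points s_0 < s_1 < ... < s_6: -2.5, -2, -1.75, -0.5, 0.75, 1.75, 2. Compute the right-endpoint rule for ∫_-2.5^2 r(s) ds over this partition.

56.34375

Subinterval widths: 0.5, 0.25, 1.25, 1.25, 1, 0.25.
Right endpoints: -2, -1.75, -0.5, 0.75, 1.75, 2.
r(-2) = 18, r(-1.75) = 16.65625, r(-0.5) = 5.25, r(0.75) = 3.21875, r(1.75) = 24.09375, r(2) = 34.
Sum = Σ Δs_i · r(s_i).
Sum = 56.34375.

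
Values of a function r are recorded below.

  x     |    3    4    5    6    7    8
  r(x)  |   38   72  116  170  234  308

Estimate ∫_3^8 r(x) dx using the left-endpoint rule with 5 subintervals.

630

Δx = 1.
Sum = 1·[38 + 72 + 116 + 170 + 234] = 630.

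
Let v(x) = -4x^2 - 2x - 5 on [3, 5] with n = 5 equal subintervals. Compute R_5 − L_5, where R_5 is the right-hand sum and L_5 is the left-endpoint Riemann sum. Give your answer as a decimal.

R_5 = -170.48.
L_5 = -143.28.
R_5 − L_5 = -27.2.

-27.2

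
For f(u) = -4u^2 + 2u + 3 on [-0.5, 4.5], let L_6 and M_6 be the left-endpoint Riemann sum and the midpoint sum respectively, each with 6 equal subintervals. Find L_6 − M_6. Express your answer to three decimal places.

L_6 ≈ -59.81481.
M_6 ≈ -85.50926.
L_6 − M_6 ≈ 25.694.

25.694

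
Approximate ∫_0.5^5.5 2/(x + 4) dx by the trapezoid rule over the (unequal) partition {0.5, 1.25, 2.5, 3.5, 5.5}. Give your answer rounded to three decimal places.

Subinterval widths: 0.75, 1.25, 1, 2.
f(0.5) = 4/9, f(1.25) = 8/21, f(2.5) = 4/13, f(3.5) = 4/15, f(5.5) = 4/19.
On each subinterval the trapezoid contributes (Δx_i/2)·[f(x_{i-1}) + f(x_i)].
Sum ≈ 1.504.

1.504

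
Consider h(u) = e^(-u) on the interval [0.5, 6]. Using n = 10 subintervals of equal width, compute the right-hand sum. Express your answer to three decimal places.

Δu = (6 − 0.5)/10 = 0.55.
Right endpoints: 1.05, 1.6, 2.15, 2.7, 3.25, 3.8, 4.35, 4.9, 5.45, 6.
h(1.05) ≈ 0.350, h(1.6) ≈ 0.202, h(2.15) ≈ 0.116, h(2.7) ≈ 0.067, h(3.25) ≈ 0.039, h(3.8) ≈ 0.022, h(4.35) ≈ 0.013, h(4.9) ≈ 0.007, h(5.45) ≈ 0.004, h(6) ≈ 0.002.
Sum = Δu · [h(1.05) + h(1.6) + h(2.15) + ...].
Sum ≈ 0.453.

0.453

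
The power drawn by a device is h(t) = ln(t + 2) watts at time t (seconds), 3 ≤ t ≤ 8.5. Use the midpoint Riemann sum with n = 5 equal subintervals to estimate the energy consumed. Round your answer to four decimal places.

11.1475

Δt = (8.5 − 3)/5 = 1.1.
Midpoints: 3.55, 4.65, 5.75, 6.85, 7.95.
h(3.55) ≈ 1.7138, h(4.65) ≈ 1.8946, h(5.75) ≈ 2.0477, h(6.85) ≈ 2.1804, h(7.95) ≈ 2.2976.
Sum = Δt · [h(3.55) + h(4.65) + h(5.75) + h(6.85) + h(7.95)].
Sum ≈ 11.1475.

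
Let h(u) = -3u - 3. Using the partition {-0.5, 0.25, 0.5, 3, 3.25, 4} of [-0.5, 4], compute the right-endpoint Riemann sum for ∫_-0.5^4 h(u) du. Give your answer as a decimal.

Subinterval widths: 0.75, 0.25, 2.5, 0.25, 0.75.
Right endpoints: 0.25, 0.5, 3, 3.25, 4.
h(0.25) = -3.75, h(0.5) = -4.5, h(3) = -12, h(3.25) = -12.75, h(4) = -15.
Sum = Σ Δu_i · h(u_i).
Sum = -48.375.

-48.375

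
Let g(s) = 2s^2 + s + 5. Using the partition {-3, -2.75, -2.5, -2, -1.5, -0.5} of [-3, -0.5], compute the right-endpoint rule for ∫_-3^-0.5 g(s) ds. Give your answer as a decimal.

22.59375

Subinterval widths: 0.25, 0.25, 0.5, 0.5, 1.
Right endpoints: -2.75, -2.5, -2, -1.5, -0.5.
g(-2.75) = 17.375, g(-2.5) = 15, g(-2) = 11, g(-1.5) = 8, g(-0.5) = 5.
Sum = Σ Δs_i · g(s_i).
Sum = 22.59375.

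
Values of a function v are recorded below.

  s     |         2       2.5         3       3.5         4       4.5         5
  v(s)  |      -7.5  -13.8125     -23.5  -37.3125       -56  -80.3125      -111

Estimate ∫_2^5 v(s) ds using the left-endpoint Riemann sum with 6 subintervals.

-109.21875

Δs = 0.5.
Sum = 0.5·[(-7.5) + (-13.8125) + (-23.5) + (-37.3125) + (-56) + (-80.3125)] = -109.21875.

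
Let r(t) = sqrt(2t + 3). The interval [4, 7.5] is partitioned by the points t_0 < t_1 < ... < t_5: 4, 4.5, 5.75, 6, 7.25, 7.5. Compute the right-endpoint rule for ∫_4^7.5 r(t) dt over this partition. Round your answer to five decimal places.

Subinterval widths: 0.5, 1.25, 0.25, 1.25, 0.25.
Right endpoints: 4.5, 5.75, 6, 7.25, 7.5.
r(4.5) ≈ 3.46410, r(5.75) ≈ 3.80789, r(6) ≈ 3.87298, r(7.25) ≈ 4.18330, r(7.5) ≈ 4.24264.
Sum = Σ Δt_i · r(t_i).
Sum ≈ 13.74994.

13.74994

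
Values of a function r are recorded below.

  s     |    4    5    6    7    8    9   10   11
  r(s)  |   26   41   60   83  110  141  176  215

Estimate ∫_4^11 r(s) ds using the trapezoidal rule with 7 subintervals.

Δs = 1.
T_7 = (1/2)·[26 + 2·41 + 2·60 + 2·83 + 2·110 + 2·141 + 2·176 + 215] = 731.5.

731.5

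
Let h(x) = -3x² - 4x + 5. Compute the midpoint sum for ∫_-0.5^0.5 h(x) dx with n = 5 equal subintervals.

Δx = (0.5 − (-0.5))/5 = 0.2.
Midpoints: -0.4, -0.2, 0, 0.2, 0.4.
h(-0.4) = 6.12, h(-0.2) = 5.68, h(0) = 5, h(0.2) = 4.08, h(0.4) = 2.92.
Sum = Δx · [h(-0.4) + h(-0.2) + h(0) + h(0.2) + h(0.4)].
Sum = 4.76.

4.76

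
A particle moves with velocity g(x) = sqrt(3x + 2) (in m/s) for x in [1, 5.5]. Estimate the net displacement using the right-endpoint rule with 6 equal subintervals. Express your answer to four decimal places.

Δx = (5.5 − 1)/6 = 0.75.
Right endpoints: 1.75, 2.5, 3.25, 4, 4.75, 5.5.
g(1.75) ≈ 2.6926, g(2.5) ≈ 3.0822, g(3.25) ≈ 3.4278, g(4) ≈ 3.7417, g(4.75) ≈ 4.0311, g(5.5) ≈ 4.3012.
Sum = Δx · [g(1.75) + g(2.5) + g(3.25) + ...].
Sum ≈ 15.9574.

15.9574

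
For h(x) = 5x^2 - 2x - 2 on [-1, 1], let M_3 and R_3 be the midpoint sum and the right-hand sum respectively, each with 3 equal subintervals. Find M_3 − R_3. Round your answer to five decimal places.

0.22222

M_3 ≈ -1.0370370.
R_3 ≈ -1.2592593.
M_3 − R_3 ≈ 0.22222.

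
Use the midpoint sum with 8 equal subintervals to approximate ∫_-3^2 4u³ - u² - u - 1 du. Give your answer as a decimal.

Δu = (2 − (-3))/8 = 0.625.
Midpoints: -2.6875, -2.0625, -1.4375, -0.8125, -0.1875, 0.4375, 1.0625, 1.6875.
f(-2.6875) = -85175/1024, f(-2.0625) = -39205/1024, f(-1.4375) = -13835/1024, f(-0.8125) = -3065/1024, f(-0.1875) = -895/1024, f(0.4375) = -1325/1024, f(1.0625) = 1645/1024, f(1.6875) = 14015/1024.
Sum = Δu · [f(-2.6875) + f(-2.0625) + f(-1.4375) + ...].
Sum = -78.02734375.

-78.02734375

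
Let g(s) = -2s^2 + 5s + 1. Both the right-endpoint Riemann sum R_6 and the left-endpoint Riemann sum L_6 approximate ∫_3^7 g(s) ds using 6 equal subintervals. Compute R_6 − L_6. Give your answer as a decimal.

-40

R_6 ≈ -127.25926.
L_6 ≈ -87.25926.
R_6 − L_6 = -40.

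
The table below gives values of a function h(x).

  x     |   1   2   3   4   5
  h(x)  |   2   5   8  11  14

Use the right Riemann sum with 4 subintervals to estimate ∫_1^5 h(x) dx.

38

Δx = 1.
Sum = 1·[5 + 8 + 11 + 14] = 38.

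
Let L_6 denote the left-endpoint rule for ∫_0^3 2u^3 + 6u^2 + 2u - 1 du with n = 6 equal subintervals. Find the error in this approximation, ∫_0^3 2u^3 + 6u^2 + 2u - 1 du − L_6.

26.625

Exact integral: ∫_0^3 f(u) du = 100.5.
L_6 = 73.875.
Error = 100.5 − 73.875 = 26.625.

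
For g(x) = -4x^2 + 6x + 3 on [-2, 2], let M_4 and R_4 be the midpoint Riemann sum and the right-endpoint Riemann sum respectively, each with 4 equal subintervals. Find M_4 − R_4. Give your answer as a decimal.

-8

M_4 = -8.
R_4 = 0.
M_4 − R_4 = -8.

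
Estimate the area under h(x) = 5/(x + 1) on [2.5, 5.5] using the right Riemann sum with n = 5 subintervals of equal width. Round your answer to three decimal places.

Δx = (5.5 − 2.5)/5 = 0.6.
Right endpoints: 3.1, 3.7, 4.3, 4.9, 5.5.
h(3.1) = 50/41, h(3.7) = 50/47, h(4.3) = 50/53, h(4.9) = 50/59, h(5.5) = 10/13.
Sum = Δx · [h(3.1) + h(3.7) + h(4.3) + h(4.9) + h(5.5)].
Sum ≈ 2.906.

2.906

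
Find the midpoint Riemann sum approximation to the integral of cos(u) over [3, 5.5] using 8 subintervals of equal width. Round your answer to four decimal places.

-0.8501

Δu = (5.5 − 3)/8 = 0.3125.
Midpoints: 3.15625, 3.46875, 3.78125, 4.09375, 4.40625, 4.71875, 5.03125, 5.34375.
f(3.15625) ≈ -0.9999, f(3.46875) ≈ -0.9470, f(3.78125) ≈ -0.8023, f(4.09375) ≈ -0.5799, f(4.40625) ≈ -0.3014, f(4.71875) ≈ 0.0064, f(5.03125) ≈ 0.3135, f(5.34375) ≈ 0.5902.
Sum = Δu · [f(3.15625) + f(3.46875) + f(3.78125) + ...].
Sum ≈ -0.8501.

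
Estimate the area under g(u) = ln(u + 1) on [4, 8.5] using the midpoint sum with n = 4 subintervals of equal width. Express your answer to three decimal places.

Δu = (8.5 − 4)/4 = 1.125.
Midpoints: 4.5625, 5.6875, 6.8125, 7.9375.
g(4.5625) ≈ 1.716, g(5.6875) ≈ 1.900, g(6.8125) ≈ 2.056, g(7.9375) ≈ 2.190.
Sum = Δu · [g(4.5625) + g(5.6875) + g(6.8125) + g(7.9375)].
Sum ≈ 8.845.

8.845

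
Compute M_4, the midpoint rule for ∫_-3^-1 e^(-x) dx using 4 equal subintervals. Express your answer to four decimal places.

Δx = (-1 − (-3))/4 = 0.5.
Midpoints: -2.75, -2.25, -1.75, -1.25.
f(-2.75) ≈ 15.6426, f(-2.25) ≈ 9.4877, f(-1.75) ≈ 5.7546, f(-1.25) ≈ 3.4903.
Sum = Δx · [f(-2.75) + f(-2.25) + f(-1.75) + f(-1.25)].
Sum ≈ 17.1877.

17.1877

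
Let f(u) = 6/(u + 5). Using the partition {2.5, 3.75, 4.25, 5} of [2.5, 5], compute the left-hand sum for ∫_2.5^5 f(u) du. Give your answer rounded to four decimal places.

Subinterval widths: 1.25, 0.5, 0.75.
Left endpoints: 2.5, 3.75, 4.25.
f(2.5) = 0.8, f(3.75) = 24/35, f(4.25) = 24/37.
Sum = Σ Δu_i · f(u_i).
Sum ≈ 1.8293.

1.8293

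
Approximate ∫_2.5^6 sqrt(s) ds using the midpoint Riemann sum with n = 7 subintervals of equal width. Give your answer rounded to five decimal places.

7.16389

Δs = (6 − 2.5)/7 = 0.5.
Midpoints: 2.75, 3.25, 3.75, 4.25, 4.75, 5.25, 5.75.
f(2.75) ≈ 1.65831, f(3.25) ≈ 1.80278, f(3.75) ≈ 1.93649, f(4.25) ≈ 2.06155, f(4.75) ≈ 2.17945, f(5.25) ≈ 2.29129, f(5.75) ≈ 2.39792.
Sum = Δs · [f(2.75) + f(3.25) + f(3.75) + ...].
Sum ≈ 7.16389.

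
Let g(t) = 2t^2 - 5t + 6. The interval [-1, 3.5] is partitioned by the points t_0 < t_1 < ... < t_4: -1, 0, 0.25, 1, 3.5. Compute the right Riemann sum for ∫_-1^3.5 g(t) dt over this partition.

41.96875

Subinterval widths: 1, 0.25, 0.75, 2.5.
Right endpoints: 0, 0.25, 1, 3.5.
g(0) = 6, g(0.25) = 4.875, g(1) = 3, g(3.5) = 13.
Sum = Σ Δt_i · g(t_i).
Sum = 41.96875.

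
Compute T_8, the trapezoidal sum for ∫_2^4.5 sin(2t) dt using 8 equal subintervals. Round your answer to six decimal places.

Δt = (4.5 − 2)/8 = 0.3125.
f(2) ≈ -0.756802, f(2.3125) ≈ -0.996184, f(2.625) ≈ -0.858934, f(2.9375) ≈ -0.396944, f(3.25) ≈ 0.215120, f(3.5625) ≈ 0.745853, f(3.875) ≈ 0.994599, f(4.1875) ≈ 0.867313, f(4.5) ≈ 0.412118.
T_8 = (Δt/2)·[f(t_0) + 2f(t_1) + ... + 2f(t_{7}) + f(t_8)].
Sum ≈ 0.124525.

0.124525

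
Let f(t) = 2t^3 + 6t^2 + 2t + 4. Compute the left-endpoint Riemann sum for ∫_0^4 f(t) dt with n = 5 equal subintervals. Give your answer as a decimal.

Δt = (4 − 0)/5 = 0.8.
Left endpoints: 0, 0.8, 1.6, 2.4, 3.2.
f(0) = 4, f(0.8) = 10.464, f(1.6) = 30.752, f(2.4) = 71.008, f(3.2) = 137.376.
Sum = Δt · [f(0) + f(0.8) + f(1.6) + f(2.4) + f(3.2)].
Sum = 202.88.

202.88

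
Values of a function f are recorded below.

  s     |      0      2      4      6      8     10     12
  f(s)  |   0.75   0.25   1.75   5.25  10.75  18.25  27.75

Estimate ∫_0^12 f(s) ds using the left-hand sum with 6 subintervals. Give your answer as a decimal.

Δs = 2.
Sum = 2·[0.75 + 0.25 + 1.75 + 5.25 + 10.75 + 18.25] = 74.

74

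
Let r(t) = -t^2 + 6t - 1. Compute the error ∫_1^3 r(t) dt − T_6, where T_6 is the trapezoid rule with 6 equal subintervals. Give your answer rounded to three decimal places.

0.037

Exact integral: ∫_1^3 r(t) dt ≈ 13.33333.
T_6 ≈ 13.29630.
Error ≈ 13.33333 − 13.29630 ≈ 0.037.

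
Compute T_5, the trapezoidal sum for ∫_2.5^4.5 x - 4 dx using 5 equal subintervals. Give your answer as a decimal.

Δx = (4.5 − 2.5)/5 = 0.4.
f(2.5) = -1.5, f(2.9) = -1.1, f(3.3) = -0.7, f(3.7) = -0.3, f(4.1) = 0.1, f(4.5) = 0.5.
T_5 = (Δx/2)·[f(x_0) + 2f(x_1) + ... + 2f(x_{4}) + f(x_5)].
Sum = -1.

-1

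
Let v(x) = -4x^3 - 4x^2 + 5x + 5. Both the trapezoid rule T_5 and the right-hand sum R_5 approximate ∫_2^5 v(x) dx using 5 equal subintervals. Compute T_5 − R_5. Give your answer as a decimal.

161.1

T_5 = -705.78.
R_5 = -866.88.
T_5 − R_5 = 161.1.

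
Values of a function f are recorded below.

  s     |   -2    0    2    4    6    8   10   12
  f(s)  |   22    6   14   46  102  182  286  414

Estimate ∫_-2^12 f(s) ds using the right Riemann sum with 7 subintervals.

Δs = 2.
Sum = 2·[6 + 14 + 46 + 102 + 182 + 286 + 414] = 2100.

2100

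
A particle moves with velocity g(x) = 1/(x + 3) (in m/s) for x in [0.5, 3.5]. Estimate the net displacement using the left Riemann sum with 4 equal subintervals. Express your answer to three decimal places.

Δx = (3.5 − 0.5)/4 = 0.75.
Left endpoints: 0.5, 1.25, 2, 2.75.
g(0.5) = 2/7, g(1.25) = 4/17, g(2) = 0.2, g(2.75) = 4/23.
Sum = Δx · [g(0.5) + g(1.25) + g(2) + g(2.75)].
Sum ≈ 0.671.

0.671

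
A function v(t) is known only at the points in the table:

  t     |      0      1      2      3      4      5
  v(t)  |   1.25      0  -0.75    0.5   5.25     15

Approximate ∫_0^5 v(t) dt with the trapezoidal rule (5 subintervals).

13.125

Δt = 1.
T_5 = (1/2)·[1.25 + 2·0 + 2·(-0.75) + 2·0.5 + 2·5.25 + 15] = 13.125.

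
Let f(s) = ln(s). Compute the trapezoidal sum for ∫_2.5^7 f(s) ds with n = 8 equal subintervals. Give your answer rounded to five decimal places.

6.82388

Δs = (7 − 2.5)/8 = 0.5625.
f(2.5) ≈ 0.91629, f(3.0625) ≈ 1.11923, f(3.625) ≈ 1.28785, f(4.1875) ≈ 1.43210, f(4.75) ≈ 1.55814, f(5.3125) ≈ 1.67006, f(5.875) ≈ 1.77071, f(6.4375) ≈ 1.86214, f(7) ≈ 1.94591.
T_8 = (Δs/2)·[f(s_0) + 2f(s_1) + ... + 2f(s_{7}) + f(s_8)].
Sum ≈ 6.82388.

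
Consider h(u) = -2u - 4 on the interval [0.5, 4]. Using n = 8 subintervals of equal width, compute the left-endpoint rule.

Δu = (4 − 0.5)/8 = 0.4375.
Left endpoints: 0.5, 0.9375, 1.375, 1.8125, 2.25, 2.6875, 3.125, 3.5625.
h(0.5) = -5, h(0.9375) = -5.875, h(1.375) = -6.75, h(1.8125) = -7.625, h(2.25) = -8.5, h(2.6875) = -9.375, h(3.125) = -10.25, h(3.5625) = -11.125.
Sum = Δu · [h(0.5) + h(0.9375) + h(1.375) + ...].
Sum = -28.21875.

-28.21875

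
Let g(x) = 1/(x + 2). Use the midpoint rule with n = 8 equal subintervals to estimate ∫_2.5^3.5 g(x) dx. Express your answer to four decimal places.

Δx = (3.5 − 2.5)/8 = 0.125.
Midpoints: 2.5625, 2.6875, 2.8125, 2.9375, 3.0625, 3.1875, 3.3125, 3.4375.
g(2.5625) = 16/73, g(2.6875) = 16/75, g(2.8125) = 16/77, g(2.9375) = 16/79, g(3.0625) = 16/81, g(3.1875) = 16/83, g(3.3125) = 16/85, g(3.4375) = 16/87.
Sum = Δx · [g(2.5625) + g(2.6875) + g(2.8125) + ...].
Sum ≈ 0.2007.

0.2007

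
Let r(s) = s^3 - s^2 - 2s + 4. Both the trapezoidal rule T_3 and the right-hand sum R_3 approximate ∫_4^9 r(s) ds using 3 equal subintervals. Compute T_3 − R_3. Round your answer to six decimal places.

-491.666667

T_3 ≈ 1352.40740741.
R_3 ≈ 1844.07407407.
T_3 − R_3 ≈ -491.666667.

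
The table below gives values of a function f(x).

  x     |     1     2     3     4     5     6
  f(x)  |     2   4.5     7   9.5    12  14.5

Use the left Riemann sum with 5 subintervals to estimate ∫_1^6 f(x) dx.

35

Δx = 1.
Sum = 1·[2 + 4.5 + 7 + 9.5 + 12] = 35.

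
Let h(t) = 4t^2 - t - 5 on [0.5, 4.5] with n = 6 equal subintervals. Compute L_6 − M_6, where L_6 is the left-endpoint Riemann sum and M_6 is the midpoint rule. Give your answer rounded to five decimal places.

L_6 ≈ 67.1851852.
M_6 ≈ 90.7407407.
L_6 − M_6 ≈ -23.55556.

-23.55556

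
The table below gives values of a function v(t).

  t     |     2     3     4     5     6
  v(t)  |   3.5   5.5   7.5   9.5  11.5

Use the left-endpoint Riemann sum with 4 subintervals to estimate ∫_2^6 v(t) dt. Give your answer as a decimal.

Δt = 1.
Sum = 1·[3.5 + 5.5 + 7.5 + 9.5] = 26.

26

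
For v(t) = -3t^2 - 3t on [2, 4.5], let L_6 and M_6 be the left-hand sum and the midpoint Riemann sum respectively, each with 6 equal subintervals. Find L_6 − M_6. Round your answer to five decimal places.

L_6 ≈ -95.9982639.
M_6 ≈ -107.3914931.
L_6 − M_6 ≈ 11.39323.

11.39323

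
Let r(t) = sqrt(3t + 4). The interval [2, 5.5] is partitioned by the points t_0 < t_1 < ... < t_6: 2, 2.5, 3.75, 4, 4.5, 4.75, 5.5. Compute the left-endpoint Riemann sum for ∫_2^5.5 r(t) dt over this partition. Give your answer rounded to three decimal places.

13.046

Subinterval widths: 0.5, 1.25, 0.25, 0.5, 0.25, 0.75.
Left endpoints: 2, 2.5, 3.75, 4, 4.5, 4.75.
r(2) ≈ 3.162, r(2.5) ≈ 3.391, r(3.75) ≈ 3.905, r(4) ≈ 4.000, r(4.5) ≈ 4.183, r(4.75) ≈ 4.272.
Sum = Σ Δt_i · r(t_i).
Sum ≈ 13.046.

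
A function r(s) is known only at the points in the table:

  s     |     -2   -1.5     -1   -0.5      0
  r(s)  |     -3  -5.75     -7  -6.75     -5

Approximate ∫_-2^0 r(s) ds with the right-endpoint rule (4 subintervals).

Δs = 0.5.
Sum = 0.5·[(-5.75) + (-7) + (-6.75) + (-5)] = -12.25.

-12.25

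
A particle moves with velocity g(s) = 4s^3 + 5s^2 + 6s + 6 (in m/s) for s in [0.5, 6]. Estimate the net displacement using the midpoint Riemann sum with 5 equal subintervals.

Δs = (6 − 0.5)/5 = 1.1.
Midpoints: 1.05, 2.15, 3.25, 4.35, 5.45.
g(1.05) = 22.443, g(2.15) = 81.766, g(3.25) = 215.625, g(4.35) = 455.964, g(5.45) = 834.727.
Sum = Δs · [g(1.05) + g(2.15) + g(3.25) + g(4.35) + g(5.45)].
Sum = 1771.5775.

1771.5775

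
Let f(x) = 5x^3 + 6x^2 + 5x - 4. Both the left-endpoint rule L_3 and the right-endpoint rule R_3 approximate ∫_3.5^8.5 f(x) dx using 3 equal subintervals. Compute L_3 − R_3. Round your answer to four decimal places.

-5402.0833

L_3 ≈ 5131.180556.
R_3 ≈ 10533.263889.
L_3 − R_3 ≈ -5402.0833.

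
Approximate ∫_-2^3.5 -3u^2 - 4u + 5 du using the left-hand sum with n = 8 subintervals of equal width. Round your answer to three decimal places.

-25.104

Δu = (3.5 − (-2))/8 = 0.6875.
Left endpoints: -2, -1.3125, -0.625, 0.0625, 0.75, 1.4375, 2.125, 2.8125.
f(-2) = 1, f(-1.3125) = 5.08203125, f(-0.625) = 6.328125, f(0.0625) = 4.73828125, f(0.75) = 0.3125, f(1.4375) = -6.94921875, f(2.125) = -17.046875, f(2.8125) = -29.98046875.
Sum = Δu · [f(-2) + f(-1.3125) + f(-0.625) + ...].
Sum ≈ -25.104.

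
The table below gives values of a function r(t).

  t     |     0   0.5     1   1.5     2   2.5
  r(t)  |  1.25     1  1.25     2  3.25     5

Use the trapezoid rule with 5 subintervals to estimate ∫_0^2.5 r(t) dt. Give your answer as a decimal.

Δt = 0.5.
T_5 = (0.5/2)·[1.25 + 2·1 + 2·1.25 + 2·2 + 2·3.25 + 5] = 5.3125.

5.3125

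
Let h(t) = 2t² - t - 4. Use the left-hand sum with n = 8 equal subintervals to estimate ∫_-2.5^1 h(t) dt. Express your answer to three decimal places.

Δt = (1 − (-2.5))/8 = 0.4375.
Left endpoints: -2.5, -2.0625, -1.625, -1.1875, -0.75, -0.3125, 0.125, 0.5625.
h(-2.5) = 11, h(-2.0625) = 6.5703125, h(-1.625) = 2.90625, h(-1.1875) = 0.0078125, h(-0.75) = -2.125, h(-0.3125) = -3.4921875, h(0.125) = -4.09375, h(0.5625) = -3.9296875.
Sum = Δt · [h(-2.5) + h(-2.0625) + h(-1.625) + ...].
Sum ≈ 2.994.

2.994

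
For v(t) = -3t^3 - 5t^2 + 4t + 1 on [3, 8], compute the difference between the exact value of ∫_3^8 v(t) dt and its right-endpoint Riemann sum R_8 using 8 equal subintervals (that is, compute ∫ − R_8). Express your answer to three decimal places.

Exact integral: ∫_3^8 v(t) dt ≈ -3704.58333.
R_8 = -4256.69921875.
Error ≈ -3704.58333 − (-4256.69921875) ≈ 552.116.

552.116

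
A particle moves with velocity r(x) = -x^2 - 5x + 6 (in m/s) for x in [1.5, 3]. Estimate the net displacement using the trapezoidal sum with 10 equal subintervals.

Δx = (3 − 1.5)/10 = 0.15.
r(1.5) = -3.75, r(1.65) = -4.9725, r(1.8) = -6.24, r(1.95) = -7.5525, r(2.1) = -8.91, r(2.25) = -10.3125, r(2.4) = -11.76, r(2.55) = -13.2525, r(2.7) = -14.79, r(2.85) = -16.3725, r(3) = -18.
T_10 = (Δx/2)·[r(x_0) + 2r(x_1) + ... + 2r(x_{9}) + r(x_10)].
Sum = -15.755625.

-15.755625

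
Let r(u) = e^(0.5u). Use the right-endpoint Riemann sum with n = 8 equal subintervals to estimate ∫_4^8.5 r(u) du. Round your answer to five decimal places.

Δu = (8.5 − 4)/8 = 0.5625.
Right endpoints: 4.5625, 5.125, 5.6875, 6.25, 6.8125, 7.375, 7.9375, 8.5.
r(4.5625) ≈ 9.78891, r(5.125) ≈ 12.96820, r(5.6875) ≈ 17.18007, r(6.25) ≈ 22.75990, r(6.8125) ≈ 30.15196, r(7.375) ≈ 39.94486, r(7.9375) ≈ 52.91834, r(8.5) ≈ 70.10541.
Sum = Δu · [r(4.5625) + r(5.125) + r(5.6875) + ...].
Sum ≈ 143.89743.

143.89743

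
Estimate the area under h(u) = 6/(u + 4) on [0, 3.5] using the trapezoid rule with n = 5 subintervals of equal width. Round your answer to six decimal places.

Δu = (3.5 − 0)/5 = 0.7.
h(0) = 1.5, h(0.7) = 60/47, h(1.4) = 10/9, h(2.1) = 60/61, h(2.8) = 15/17, h(3.5) = 0.8.
T_5 = (Δu/2)·[h(u_0) + 2h(u_1) + ... + 2h(u_{4}) + h(u_5)].
Sum ≈ 3.782566.

3.782566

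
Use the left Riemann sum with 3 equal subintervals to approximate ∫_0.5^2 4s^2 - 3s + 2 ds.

5.5

Δs = (2 − 0.5)/3 = 0.5.
Left endpoints: 0.5, 1, 1.5.
f(0.5) = 1.5, f(1) = 3, f(1.5) = 6.5.
Sum = Δs · [f(0.5) + f(1) + f(1.5)].
Sum = 5.5.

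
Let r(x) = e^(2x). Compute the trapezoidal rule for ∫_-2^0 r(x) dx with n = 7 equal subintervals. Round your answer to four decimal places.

Δx = (0 − (-2))/7 = 2/7.
r(-2) ≈ 0.0183, r(-12/7) ≈ 0.0324, r(-10/7) ≈ 0.0574, r(-8/7) ≈ 0.1017, r(-6/7) ≈ 0.1801, r(-4/7) ≈ 0.3189, r(-2/7) ≈ 0.5647, r(0) ≈ 1.0000.
T_7 = (Δx/2)·[r(x_0) + 2r(x_1) + ... + 2r(x_{6}) + r(x_7)].
Sum ≈ 0.5041.

0.5041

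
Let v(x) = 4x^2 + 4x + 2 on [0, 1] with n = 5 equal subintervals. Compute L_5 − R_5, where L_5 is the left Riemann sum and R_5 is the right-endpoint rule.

L_5 = 4.56.
R_5 = 6.16.
L_5 − R_5 = -1.6.

-1.6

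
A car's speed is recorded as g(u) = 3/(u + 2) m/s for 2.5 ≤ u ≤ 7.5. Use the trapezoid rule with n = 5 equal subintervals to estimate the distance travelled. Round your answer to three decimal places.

Δu = (7.5 − 2.5)/5 = 1.
g(2.5) = 2/3, g(3.5) = 6/11, g(4.5) = 6/13, g(5.5) = 0.4, g(6.5) = 6/17, g(7.5) = 6/19.
T_5 = (Δu/2)·[g(u_0) + 2g(u_1) + ... + 2g(u_{4}) + g(u_5)].
Sum ≈ 2.251.

2.251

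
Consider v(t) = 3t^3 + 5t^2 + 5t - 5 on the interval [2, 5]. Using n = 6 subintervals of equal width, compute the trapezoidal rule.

Δt = (5 − 2)/6 = 0.5.
v(2) = 49, v(2.5) = 85.625, v(3) = 136, v(3.5) = 202.375, v(4) = 287, v(4.5) = 392.125, v(5) = 520.
T_6 = (Δt/2)·[v(t_0) + 2v(t_1) + ... + 2v(t_{5}) + v(t_6)].
Sum = 693.8125.

693.8125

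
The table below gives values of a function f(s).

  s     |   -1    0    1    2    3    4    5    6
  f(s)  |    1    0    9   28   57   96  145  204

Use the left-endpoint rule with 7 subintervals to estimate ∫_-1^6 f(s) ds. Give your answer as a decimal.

Δs = 1.
Sum = 1·[1 + 0 + 9 + 28 + 57 + 96 + 145] = 336.

336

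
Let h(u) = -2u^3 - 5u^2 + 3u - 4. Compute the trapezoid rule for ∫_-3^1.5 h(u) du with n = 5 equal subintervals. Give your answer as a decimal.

Δu = (1.5 − (-3))/5 = 0.9.
h(-3) = -4, h(-2.1) = -13.828, h(-1.2) = -11.344, h(-0.3) = -5.296, h(0.6) = -4.432, h(1.5) = -17.5.
T_5 = (Δu/2)·[h(u_0) + 2h(u_1) + ... + 2h(u_{4}) + h(u_5)].
Sum = -41.085.

-41.085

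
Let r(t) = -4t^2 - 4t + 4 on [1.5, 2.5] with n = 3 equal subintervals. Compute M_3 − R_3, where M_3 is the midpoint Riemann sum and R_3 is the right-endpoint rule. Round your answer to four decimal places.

3.4444

M_3 ≈ -20.296296.
R_3 ≈ -23.740741.
M_3 − R_3 ≈ 3.4444.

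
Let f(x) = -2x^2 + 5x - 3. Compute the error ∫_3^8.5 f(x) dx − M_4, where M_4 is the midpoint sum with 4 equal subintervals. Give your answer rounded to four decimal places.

-1.7331

Exact integral: ∫_3^8.5 f(x) dx ≈ -249.791667.
M_4 = -248.05859375.
Error ≈ -249.791667 − (-248.05859375) ≈ -1.7331.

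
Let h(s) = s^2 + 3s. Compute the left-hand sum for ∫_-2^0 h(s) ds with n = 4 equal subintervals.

-3.75

Δs = (0 − (-2))/4 = 0.5.
Left endpoints: -2, -1.5, -1, -0.5.
h(-2) = -2, h(-1.5) = -2.25, h(-1) = -2, h(-0.5) = -1.25.
Sum = Δs · [h(-2) + h(-1.5) + h(-1) + h(-0.5)].
Sum = -3.75.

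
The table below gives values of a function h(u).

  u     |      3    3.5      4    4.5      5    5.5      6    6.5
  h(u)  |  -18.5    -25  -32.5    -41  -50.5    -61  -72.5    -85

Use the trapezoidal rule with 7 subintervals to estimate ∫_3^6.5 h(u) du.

Δu = 0.5.
T_7 = (0.5/2)·[(-18.5) + 2·(-25) + 2·(-32.5) + 2·(-41) + 2·(-50.5) + 2·(-61) + 2·(-72.5) + (-85)] = -167.125.

-167.125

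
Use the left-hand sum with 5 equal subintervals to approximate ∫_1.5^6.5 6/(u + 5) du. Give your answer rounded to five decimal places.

Δu = (6.5 − 1.5)/5 = 1.
Left endpoints: 1.5, 2.5, 3.5, 4.5, 5.5.
f(1.5) = 12/13, f(2.5) = 0.8, f(3.5) = 12/17, f(4.5) = 12/19, f(5.5) = 4/7.
Sum = Δu · [f(1.5) + f(2.5) + f(3.5) + f(4.5) + f(5.5)].
Sum ≈ 3.63197.

3.63197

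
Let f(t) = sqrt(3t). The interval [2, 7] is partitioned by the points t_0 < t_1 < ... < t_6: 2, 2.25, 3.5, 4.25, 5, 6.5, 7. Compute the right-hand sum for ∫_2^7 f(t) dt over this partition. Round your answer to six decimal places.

Subinterval widths: 0.25, 1.25, 0.75, 0.75, 1.5, 0.5.
Right endpoints: 2.25, 3.5, 4.25, 5, 6.5, 7.
f(2.25) ≈ 2.598076, f(3.5) ≈ 3.240370, f(4.25) ≈ 3.570714, f(5) ≈ 3.872983, f(6.5) ≈ 4.415880, f(7) ≈ 4.582576.
Sum = Σ Δt_i · f(t_i).
Sum ≈ 19.197864.

19.197864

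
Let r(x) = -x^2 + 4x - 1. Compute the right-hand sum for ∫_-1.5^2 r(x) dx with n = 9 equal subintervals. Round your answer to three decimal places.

Δx = (2 − (-1.5))/9 = 7/18.
Right endpoints: -10/9, -13/18, -1/3, 1/18, 4/9, 5/6, 11/9, 29/18, 2.
r(-10/9) = -541/81, r(-13/18) = -1429/324, r(-1/3) = -22/9, r(1/18) = -253/324, r(4/9) = 47/81, r(5/6) = 59/36, r(11/9) = 194/81, r(29/18) = 923/324, r(2) = 3.
Sum = Δx · [r(-10/9) + r(-13/18) + r(-1/3) + ...].
Sum ≈ -1.498.

-1.498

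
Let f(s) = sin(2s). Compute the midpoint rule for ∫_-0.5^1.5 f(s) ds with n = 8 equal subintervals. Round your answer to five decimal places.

0.77318

Δs = (1.5 − (-0.5))/8 = 0.25.
Midpoints: -0.375, -0.125, 0.125, 0.375, 0.625, 0.875, 1.125, 1.375.
f(-0.375) ≈ -0.68164, f(-0.125) ≈ -0.24740, f(0.125) ≈ 0.24740, f(0.375) ≈ 0.68164, f(0.625) ≈ 0.94898, f(0.875) ≈ 0.98399, f(1.125) ≈ 0.77807, f(1.375) ≈ 0.38166.
Sum = Δs · [f(-0.375) + f(-0.125) + f(0.125) + ...].
Sum ≈ 0.77318.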